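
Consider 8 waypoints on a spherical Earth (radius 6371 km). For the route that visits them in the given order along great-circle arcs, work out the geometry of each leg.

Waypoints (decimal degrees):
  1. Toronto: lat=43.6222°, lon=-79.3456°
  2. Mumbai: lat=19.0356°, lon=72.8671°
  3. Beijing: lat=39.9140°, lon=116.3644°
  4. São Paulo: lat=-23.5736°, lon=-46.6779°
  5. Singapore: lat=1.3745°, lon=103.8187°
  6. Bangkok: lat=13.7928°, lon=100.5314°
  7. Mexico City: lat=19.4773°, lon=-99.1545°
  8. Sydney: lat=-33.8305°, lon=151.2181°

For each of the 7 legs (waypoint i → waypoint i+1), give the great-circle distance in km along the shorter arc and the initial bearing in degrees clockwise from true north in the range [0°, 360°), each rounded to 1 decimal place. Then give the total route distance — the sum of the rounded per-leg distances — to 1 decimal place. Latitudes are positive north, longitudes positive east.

Leg 1: φ1=0.7613510, φ2=0.3322339, Δφ=-0.4291171, Δλ=2.6566128 rad; a=sin²(Δφ/2)+cosφ1·cosφ2·sin²(Δλ/2)=0.6901956279; c=2·atan2(√a, √(1-a))=1.961015646; dist=6371·c=12493.631 ≈ 12493.6 km; running total=12493.6 km
Leg 1 bearing: y=sinΔλ·cosφ2=0.44069744, x=cosφ1·sinφ2-sinφ1·cosφ2·cosΔλ=0.81307334; θ=atan2(y, x)=28.4583° ≈ 28.5°
Leg 2: φ1=0.3322339, φ2=0.6966307, Δφ=0.3643968, Δλ=0.7591711 rad; a=sin²(Δφ/2)+cosφ1·cosφ2·sin²(Δλ/2)=0.1323795620; c=2·atan2(√a, √(1-a))=0.744774338; dist=6371·c=4744.957 ≈ 4745.0 km; running total=17238.6 km
Leg 2 bearing: y=sinΔλ·cosφ2=0.52794752, x=cosφ1·sinφ2-sinφ1·cosφ2·cosΔλ=0.42507914; θ=atan2(y, x)=51.1606° ≈ 51.2°
Leg 3: φ1=0.6966307, φ2=-0.4114369, Δφ=-1.1080677, Δλ=-2.8456250 rad; a=sin²(Δφ/2)+cosφ1·cosφ2·sin²(Δλ/2)=0.9645204922; c=2·atan2(√a, √(1-a))=2.762608581; dist=6371·c=17600.579 ≈ 17600.6 km; running total=34839.2 km
Leg 3 bearing: y=sinΔλ·cosφ2=-0.26732527, x=cosφ1·sinφ2-sinφ1·cosφ2·cosΔλ=0.25577343; θ=atan2(y, x)=-46.2651° <0 so +360° → 313.7349° ≈ 313.7°
Leg 4: φ1=-0.4114369, φ2=0.0239896, Δφ=0.4354265, Δλ=2.6266612 rad; a=sin²(Δφ/2)+cosφ1·cosφ2·sin²(Δλ/2)=0.9035294115; c=2·atan2(√a, √(1-a))=2.509950280; dist=6371·c=15990.893 ≈ 15990.9 km; running total=50830.1 km
Leg 4 bearing: y=sinΔλ·cosφ2=0.49233350, x=cosφ1·sinφ2-sinφ1·cosφ2·cosΔλ=-0.32598125; θ=atan2(y, x)=123.5091° ≈ 123.5°
Leg 5: φ1=0.0239896, φ2=0.2407298, Δφ=0.2167402, Δλ=-0.0573742 rad; a=sin²(Δφ/2)+cosφ1·cosφ2·sin²(Δλ/2)=0.0124969489; c=2·atan2(√a, √(1-a))=0.224047822; dist=6371·c=1427.409 ≈ 1427.4 km; running total=52257.5 km
Leg 5 bearing: y=sinΔλ·cosφ2=-0.05568922, x=cosφ1·sinφ2-sinφ1·cosφ2·cosΔλ=0.21508559; θ=atan2(y, x)=-14.5161° <0 so +360° → 345.4839° ≈ 345.5°
Leg 6: φ1=0.2407298, φ2=0.3399430, Δφ=0.0992132, Δλ=-3.4851764 rad; a=sin²(Δφ/2)+cosφ1·cosφ2·sin²(Δλ/2)=0.8912904066; c=2·atan2(√a, √(1-a))=2.469596968; dist=6371·c=15733.802 ≈ 15733.8 km; running total=67991.3 km
Leg 6 bearing: y=sinΔλ·cosφ2=0.31758609, x=cosφ1·sinφ2-sinφ1·cosφ2·cosΔλ=0.53544966; θ=atan2(y, x)=30.6730° ≈ 30.7°
Leg 7: φ1=0.3399430, φ2=-0.5904536, Δφ=-0.9303966, Δλ=4.3698262 rad; a=sin²(Δφ/2)+cosφ1·cosφ2·sin²(Δλ/2)=0.7243485021; c=2·atan2(√a, √(1-a))=2.036103126; dist=6371·c=12972.013 ≈ 12972.0 km; running total=80963.3 km
Leg 7 bearing: y=sinΔλ·cosφ2=-0.78242268, x=cosφ1·sinφ2-sinφ1·cosφ2·cosΔλ=-0.43183995; θ=atan2(y, x)=-118.8955° <0 so +360° → 241.1045° ≈ 241.1°

Leg 1: dist=12493.6 km, bearing=28.5°
Leg 2: dist=4745.0 km, bearing=51.2°
Leg 3: dist=17600.6 km, bearing=313.7°
Leg 4: dist=15990.9 km, bearing=123.5°
Leg 5: dist=1427.4 km, bearing=345.5°
Leg 6: dist=15733.8 km, bearing=30.7°
Leg 7: dist=12972.0 km, bearing=241.1°
Total: 80963.3 km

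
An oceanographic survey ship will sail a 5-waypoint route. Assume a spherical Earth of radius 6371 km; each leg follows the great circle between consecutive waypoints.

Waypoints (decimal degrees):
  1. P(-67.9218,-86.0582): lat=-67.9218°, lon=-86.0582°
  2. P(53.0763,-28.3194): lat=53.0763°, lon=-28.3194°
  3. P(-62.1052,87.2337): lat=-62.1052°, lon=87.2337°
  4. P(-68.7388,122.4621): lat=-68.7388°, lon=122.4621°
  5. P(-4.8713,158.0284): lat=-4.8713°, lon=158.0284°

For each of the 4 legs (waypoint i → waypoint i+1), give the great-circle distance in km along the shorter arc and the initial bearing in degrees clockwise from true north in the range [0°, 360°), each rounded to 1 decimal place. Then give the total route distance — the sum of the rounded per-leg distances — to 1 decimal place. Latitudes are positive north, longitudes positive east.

Leg 1: φ1=-1.1854590, φ2=0.9263562, Δφ=2.1118152, Δλ=1.0077322 rad; a=sin²(Δφ/2)+cosφ1·cosφ2·sin²(Δλ/2)=0.8101423155; c=2·atan2(√a, √(1-a))=2.239901853; dist=6371·c=14270.415 ≈ 14270.4 km; running total=14270.4 km
Leg 1 bearing: y=sinΔλ·cosφ2=0.50800913, x=cosφ1·sinφ2-sinφ1·cosφ2·cosΔλ=0.59764011; θ=atan2(y, x)=40.3654° ≈ 40.4°
Leg 2: φ1=0.9263562, φ2=-1.0839402, Δφ=-2.0102964, Δλ=2.0167821 rad; a=sin²(Δφ/2)+cosφ1·cosφ2·sin²(Δλ/2)=0.9138915927; c=2·atan2(√a, √(1-a))=2.545941214; dist=6371·c=16220.191 ≈ 16220.2 km; running total=30490.6 km
Leg 2 bearing: y=sinΔλ·cosφ2=0.42208732, x=cosφ1·sinφ2-sinφ1·cosφ2·cosΔλ=-0.36961776; θ=atan2(y, x)=131.2083° ≈ 131.2°
Leg 3: φ1=-1.0839402, φ2=-1.1997184, Δφ=-0.1157782, Δλ=0.6148516 rad; a=sin²(Δφ/2)+cosφ1·cosφ2·sin²(Δλ/2)=0.0188824908; c=2·atan2(√a, √(1-a))=0.275699488; dist=6371·c=1756.481 ≈ 1756.5 km; running total=32247.1 km
Leg 3 bearing: y=sinΔλ·cosφ2=0.20917286, x=cosφ1·sinφ2-sinφ1·cosφ2·cosΔλ=-0.17421390; θ=atan2(y, x)=129.7899° ≈ 129.8°
Leg 4: φ1=-1.1997184, φ2=-0.0850202, Δφ=1.1146982, Δλ=0.6207490 rad; a=sin²(Δφ/2)+cosφ1·cosφ2·sin²(Δλ/2)=0.3134782473; c=2·atan2(√a, √(1-a))=1.188509163; dist=6371·c=7571.992 ≈ 7572.0 km; running total=39819.1 km
Leg 4 bearing: y=sinΔλ·cosφ2=0.57954370, x=cosφ1·sinφ2-sinφ1·cosφ2·cosΔλ=0.72454651; θ=atan2(y, x)=38.6553° ≈ 38.7°

Leg 1: dist=14270.4 km, bearing=40.4°
Leg 2: dist=16220.2 km, bearing=131.2°
Leg 3: dist=1756.5 km, bearing=129.8°
Leg 4: dist=7572.0 km, bearing=38.7°
Total: 39819.1 km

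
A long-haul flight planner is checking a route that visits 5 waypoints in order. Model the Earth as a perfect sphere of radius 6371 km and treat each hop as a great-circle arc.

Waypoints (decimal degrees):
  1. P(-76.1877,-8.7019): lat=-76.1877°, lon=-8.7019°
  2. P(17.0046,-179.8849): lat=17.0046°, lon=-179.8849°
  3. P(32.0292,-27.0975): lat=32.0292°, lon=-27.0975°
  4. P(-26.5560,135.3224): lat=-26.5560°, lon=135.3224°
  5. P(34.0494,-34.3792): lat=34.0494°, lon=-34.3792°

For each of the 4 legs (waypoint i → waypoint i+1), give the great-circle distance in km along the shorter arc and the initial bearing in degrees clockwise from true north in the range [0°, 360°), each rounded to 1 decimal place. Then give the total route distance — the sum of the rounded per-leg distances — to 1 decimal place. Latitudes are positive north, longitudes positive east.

Leg 1: dist=13414.2 km, bearing=189.8°
Leg 2: dist=13839.7 km, bearing=28.0°
Leg 3: dist=18207.6 km, bearing=74.8°
Leg 4: dist=18723.5 km, bearing=312.6°
Total: 64185.0 km

Leg 1: φ1=-1.3297262, φ2=0.2967863, Δφ=1.6265125, Δλ=-2.9877070 rad; a=sin²(Δφ/2)+cosφ1·cosφ2·sin²(Δλ/2)=0.7547991581; c=2·atan2(√a, √(1-a))=2.105514202; dist=6371·c=13414.231 ≈ 13414.2 km; running total=13414.2 km
Leg 1 bearing: y=sinΔλ·cosφ2=-0.14657788, x=cosφ1·sinφ2-sinφ1·cosφ2·cosΔλ=-0.84783517; θ=atan2(y, x)=-170.1914° <0 so +360° → 189.8086° ≈ 189.8°
Leg 2: φ1=0.2967863, φ2=0.5590150, Δφ=0.2622287, Δλ=2.6666432 rad; a=sin²(Δφ/2)+cosφ1·cosφ2·sin²(Δλ/2)=0.7829402365; c=2·atan2(√a, √(1-a))=2.172297093; dist=6371·c=13839.705 ≈ 13839.7 km; running total=27253.9 km
Leg 2 bearing: y=sinΔλ·cosφ2=0.38768334, x=cosφ1·sinφ2-sinφ1·cosφ2·cosΔλ=0.72765439; θ=atan2(y, x)=28.0480° ≈ 28.0°
Leg 3: φ1=0.5590150, φ2=-0.4634896, Δφ=-1.0225046, Δλ=2.8347620 rad; a=sin²(Δφ/2)+cosφ1·cosφ2·sin²(Δλ/2)=0.9800116693; c=2·atan2(√a, √(1-a))=2.857881909; dist=6371·c=18207.566 ≈ 18207.6 km; running total=45461.5 km
Leg 3 bearing: y=sinΔλ·cosφ2=0.27017306, x=cosφ1·sinφ2-sinφ1·cosφ2·cosΔλ=0.07322368; θ=atan2(y, x)=74.8357° ≈ 74.8°
Leg 4: φ1=-0.4634896, φ2=0.5942741, Δφ=1.0577638, Δλ=-2.9618517 rad; a=sin²(Δφ/2)+cosφ1·cosφ2·sin²(Δλ/2)=0.9897600677; c=2·atan2(√a, √(1-a))=2.938860549; dist=6371·c=18723.481 ≈ 18723.5 km; running total=64185.0 km
Leg 4 bearing: y=sinΔλ·cosφ2=-0.14812473, x=cosφ1·sinφ2-sinφ1·cosφ2·cosΔλ=0.13637951; θ=atan2(y, x)=-47.3640° <0 so +360° → 312.6360° ≈ 312.6°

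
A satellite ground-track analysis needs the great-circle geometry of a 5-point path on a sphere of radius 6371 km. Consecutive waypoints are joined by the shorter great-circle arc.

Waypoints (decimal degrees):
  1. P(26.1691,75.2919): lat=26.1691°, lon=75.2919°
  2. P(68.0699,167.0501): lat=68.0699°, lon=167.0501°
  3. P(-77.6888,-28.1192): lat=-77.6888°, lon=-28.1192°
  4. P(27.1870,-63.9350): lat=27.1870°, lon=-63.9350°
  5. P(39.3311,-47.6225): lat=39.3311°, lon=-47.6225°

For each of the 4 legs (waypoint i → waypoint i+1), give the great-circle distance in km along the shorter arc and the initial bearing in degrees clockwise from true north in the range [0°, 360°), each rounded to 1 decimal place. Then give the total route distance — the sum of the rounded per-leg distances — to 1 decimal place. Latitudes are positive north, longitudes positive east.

Leg 1: φ1=0.4567370, φ2=1.1880439, Δφ=0.7313069, Δλ=1.6014827 rad; a=sin²(Δφ/2)+cosφ1·cosφ2·sin²(Δλ/2)=0.3005873034; c=2·atan2(√a, √(1-a))=1.160560724; dist=6371·c=7393.932 ≈ 7393.9 km; running total=7393.9 km
Leg 1 bearing: y=sinΔλ·cosφ2=0.37329934, x=cosφ1·sinφ2-sinφ1·cosφ2·cosΔλ=0.83760725; θ=atan2(y, x)=24.0213° ≈ 24.0°
Leg 2: φ1=1.1880439, φ2=-1.3559254, Δφ=-2.5439692, Δλ=-3.4063469 rad; a=sin²(Δφ/2)+cosφ1·cosφ2·sin²(Δλ/2)=0.9915831553; c=2·atan2(√a, √(1-a))=2.957847550; dist=6371·c=18844.447 ≈ 18844.4 km; running total=26238.3 km
Leg 2 bearing: y=sinΔλ·cosφ2=0.05579408, x=cosφ1·sinφ2-sinφ1·cosφ2·cosΔλ=-0.17398571; θ=atan2(y, x)=162.2199° ≈ 162.2°
Leg 3: φ1=-1.3559254, φ2=0.4745027, Δφ=1.8304280, Δλ=-0.6251036 rad; a=sin²(Δφ/2)+cosφ1·cosφ2·sin²(Δλ/2)=0.6462948623; c=2·atan2(√a, √(1-a))=1.867730289; dist=6371·c=11899.310 ≈ 11899.3 km; running total=38137.6 km
Leg 3 bearing: y=sinΔλ·cosφ2=-0.52053052, x=cosφ1·sinφ2-sinφ1·cosφ2·cosΔλ=0.80214664; θ=atan2(y, x)=-32.9804° <0 so +360° → 327.0196° ≈ 327.0°
Leg 4: φ1=0.4745027, φ2=0.6864572, Δφ=0.2119545, Δλ=0.2847068 rad; a=sin²(Δφ/2)+cosφ1·cosφ2·sin²(Δλ/2)=0.0250380630; c=2·atan2(√a, √(1-a))=0.317804137; dist=6371·c=2024.730 ≈ 2024.7 km; running total=40162.3 km
Leg 4 bearing: y=sinΔλ·cosφ2=0.21725662, x=cosφ1·sinφ2-sinφ1·cosφ2·cosΔλ=0.22459785; θ=atan2(y, x)=44.0481° ≈ 44.0°

Leg 1: dist=7393.9 km, bearing=24.0°
Leg 2: dist=18844.4 km, bearing=162.2°
Leg 3: dist=11899.3 km, bearing=327.0°
Leg 4: dist=2024.7 km, bearing=44.0°
Total: 40162.3 km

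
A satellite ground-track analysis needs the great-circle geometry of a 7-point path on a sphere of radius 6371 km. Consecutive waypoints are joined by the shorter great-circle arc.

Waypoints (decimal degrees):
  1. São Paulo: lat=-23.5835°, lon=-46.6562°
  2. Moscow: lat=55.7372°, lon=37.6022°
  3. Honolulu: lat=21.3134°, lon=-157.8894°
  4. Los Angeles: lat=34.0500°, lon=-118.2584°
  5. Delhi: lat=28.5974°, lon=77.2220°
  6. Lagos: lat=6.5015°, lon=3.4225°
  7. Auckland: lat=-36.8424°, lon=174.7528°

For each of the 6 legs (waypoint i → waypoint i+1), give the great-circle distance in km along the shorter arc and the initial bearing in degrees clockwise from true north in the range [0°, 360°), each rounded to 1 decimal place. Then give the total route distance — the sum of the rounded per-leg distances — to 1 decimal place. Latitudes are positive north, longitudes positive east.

Leg 1: φ1=-0.4116097, φ2=0.9727977, Δφ=1.3844074, Δλ=1.4705865 rad; a=sin²(Δφ/2)+cosφ1·cosφ2·sin²(Δλ/2)=0.6395187126; c=2·atan2(√a, √(1-a))=1.853587900; dist=6371·c=11809.209 ≈ 11809.2 km; running total=11809.2 km
Leg 1 bearing: y=sinΔλ·cosφ2=0.56016517, x=cosφ1·sinφ2-sinφ1·cosφ2·cosΔλ=0.77996994; θ=atan2(y, x)=35.6855° ≈ 35.7°
Leg 2: φ1=0.9727977, φ2=0.3719890, Δφ=-0.6008087, Δλ=-3.4119721 rad; a=sin²(Δφ/2)+cosφ1·cosφ2·sin²(Δλ/2)=0.6025178705; c=2·atan2(√a, √(1-a))=1.777296551; dist=6371·c=11323.156 ≈ 11323.2 km; running total=23132.4 km
Leg 2 bearing: y=sinΔλ·cosφ2=0.24882932, x=cosφ1·sinφ2-sinφ1·cosφ2·cosΔλ=0.94659617; θ=atan2(y, x)=14.7280° ≈ 14.7°
Leg 3: φ1=0.3719890, φ2=0.5942846, Δφ=0.2222956, Δλ=0.6916914 rad; a=sin²(Δφ/2)+cosφ1·cosφ2·sin²(Δλ/2)=0.1010045033; c=2·atan2(√a, √(1-a))=0.646842018; dist=6371·c=4121.030 ≈ 4121.0 km; running total=27253.4 km
Leg 3 bearing: y=sinΔλ·cosφ2=0.52848252, x=cosφ1·sinφ2-sinφ1·cosφ2·cosΔλ=0.28968363; θ=atan2(y, x)=61.2710° ≈ 61.3°
Leg 4: φ1=0.5942846, φ2=0.4991188, Δφ=-0.0951658, Δλ=3.4117766 rad; a=sin²(Δφ/2)+cosφ1·cosφ2·sin²(Δλ/2)=0.7165369267; c=2·atan2(√a, √(1-a))=2.018696566; dist=6371·c=12861.116 ≈ 12861.1 km; running total=40114.5 km
Leg 4 bearing: y=sinΔλ·cosφ2=-0.23434711, x=cosφ1·sinφ2-sinφ1·cosφ2·cosΔλ=0.87036112; θ=atan2(y, x)=-15.0697° <0 so +360° → 344.9303° ≈ 344.9°
Leg 5: φ1=0.4991188, φ2=0.1134726, Δφ=-0.3856462, Δλ=-1.2880443 rad; a=sin²(Δφ/2)+cosφ1·cosφ2·sin²(Δλ/2)=0.3512075632; c=2·atan2(√a, √(1-a))=1.268634409; dist=6371·c=8082.470 ≈ 8082.5 km; running total=48197.0 km
Leg 5 bearing: y=sinΔλ·cosφ2=-0.95411551, x=cosφ1·sinφ2-sinφ1·cosφ2·cosΔλ=-0.03326904; θ=atan2(y, x)=-91.9970° <0 so +360° → 268.0030° ≈ 268.0°
Leg 6: φ1=0.1134726, φ2=-0.6430212, Δφ=-0.7564938, Δλ=2.9902778 rad; a=sin²(Δφ/2)+cosφ1·cosφ2·sin²(Δλ/2)=0.9269748450; c=2·atan2(√a, √(1-a))=2.594325364; dist=6371·c=16528.447 ≈ 16528.4 km; running total=64725.4 km
Leg 6 bearing: y=sinΔλ·cosφ2=0.12063383, x=cosφ1·sinφ2-sinφ1·cosφ2·cosΔλ=-0.50617922; θ=atan2(y, x)=166.5952° ≈ 166.6°

Leg 1: dist=11809.2 km, bearing=35.7°
Leg 2: dist=11323.2 km, bearing=14.7°
Leg 3: dist=4121.0 km, bearing=61.3°
Leg 4: dist=12861.1 km, bearing=344.9°
Leg 5: dist=8082.5 km, bearing=268.0°
Leg 6: dist=16528.4 km, bearing=166.6°
Total: 64725.4 km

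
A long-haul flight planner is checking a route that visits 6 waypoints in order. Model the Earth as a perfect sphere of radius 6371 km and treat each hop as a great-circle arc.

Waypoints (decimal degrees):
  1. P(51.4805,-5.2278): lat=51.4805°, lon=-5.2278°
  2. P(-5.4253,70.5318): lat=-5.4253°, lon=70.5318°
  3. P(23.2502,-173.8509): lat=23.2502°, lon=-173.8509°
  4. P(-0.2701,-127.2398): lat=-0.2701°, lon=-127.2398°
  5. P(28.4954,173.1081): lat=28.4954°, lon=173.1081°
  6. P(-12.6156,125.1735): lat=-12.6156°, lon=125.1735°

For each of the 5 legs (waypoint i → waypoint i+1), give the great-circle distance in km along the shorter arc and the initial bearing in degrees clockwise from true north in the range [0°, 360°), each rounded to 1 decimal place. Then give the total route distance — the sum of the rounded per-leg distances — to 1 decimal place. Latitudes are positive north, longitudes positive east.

Leg 1: dist=9506.7 km, bearing=104.6°
Leg 2: dist=12859.1 km, bearing=66.8°
Leg 3: dist=5671.2 km, bearing=110.8°
Leg 4: dist=7092.2 km, bearing=302.3°
Leg 5: dist=6887.4 km, bearing=235.2°
Total: 42016.6 km

Leg 1: φ1=0.8985042, φ2=-0.0946893, Δφ=-0.9931936, Δλ=1.3222545 rad; a=sin²(Δφ/2)+cosφ1·cosφ2·sin²(Δλ/2)=0.4607308851; c=2·atan2(√a, √(1-a))=1.492177131; dist=6371·c=9506.661 ≈ 9506.7 km; running total=9506.7 km
Leg 1 bearing: y=sinΔλ·cosφ2=0.96493010, x=cosφ1·sinφ2-sinφ1·cosφ2·cosΔλ=-0.25048282; θ=atan2(y, x)=104.5520° ≈ 104.6°
Leg 2: φ1=-0.0946893, φ2=0.4057925, Δφ=0.5004819, Δλ=-4.2652827 rad; a=sin²(Δφ/2)+cosφ1·cosφ2·sin²(Δλ/2)=0.7163945671; c=2·atan2(√a, √(1-a))=2.018380712; dist=6371·c=12859.104 ≈ 12859.1 km; running total=22365.8 km
Leg 2 bearing: y=sinΔλ·cosφ2=0.82847465, x=cosφ1·sinφ2-sinφ1·cosφ2·cosΔλ=0.35541992; θ=atan2(y, x)=66.7804° ≈ 66.8°
Leg 3: φ1=0.4057925, φ2=-0.0047141, Δφ=-0.4105067, Δλ=0.8135172 rad; a=sin²(Δφ/2)+cosφ1·cosφ2·sin²(Δλ/2)=0.1853541096; c=2·atan2(√a, √(1-a))=0.890154733; dist=6371·c=5671.176 ≈ 5671.2 km; running total=28037.0 km
Leg 3 bearing: y=sinΔλ·cosφ2=0.72669969, x=cosφ1·sinφ2-sinφ1·cosφ2·cosΔλ=-0.27549848; θ=atan2(y, x)=110.7622° ≈ 110.8°
Leg 4: φ1=-0.0047141, φ2=0.4973386, Δφ=0.5020527, Δλ=5.2420598 rad; a=sin²(Δφ/2)+cosφ1·cosφ2·sin²(Δλ/2)=0.2791064681; c=2·atan2(√a, √(1-a))=1.113206627; dist=6371·c=7092.239 ≈ 7092.2 km; running total=35129.2 km
Leg 4 bearing: y=sinΔλ·cosφ2=-0.75842890, x=cosφ1·sinφ2-sinφ1·cosφ2·cosΔλ=0.47917616; θ=atan2(y, x)=-57.7153° <0 so +360° → 302.2847° ≈ 302.3°
Leg 5: φ1=0.4973386, φ2=-0.2201838, Δφ=-0.7175223, Δλ=-0.8366166 rad; a=sin²(Δφ/2)+cosφ1·cosφ2·sin²(Δλ/2)=0.2648008522; c=2·atan2(√a, √(1-a))=1.081054253; dist=6371·c=6887.397 ≈ 6887.4 km; running total=42016.6 km
Leg 5 bearing: y=sinΔλ·cosφ2=-0.72445752, x=cosφ1·sinφ2-sinφ1·cosφ2·cosΔλ=-0.50387176; θ=atan2(y, x)=-124.8192° <0 so +360° → 235.1808° ≈ 235.2°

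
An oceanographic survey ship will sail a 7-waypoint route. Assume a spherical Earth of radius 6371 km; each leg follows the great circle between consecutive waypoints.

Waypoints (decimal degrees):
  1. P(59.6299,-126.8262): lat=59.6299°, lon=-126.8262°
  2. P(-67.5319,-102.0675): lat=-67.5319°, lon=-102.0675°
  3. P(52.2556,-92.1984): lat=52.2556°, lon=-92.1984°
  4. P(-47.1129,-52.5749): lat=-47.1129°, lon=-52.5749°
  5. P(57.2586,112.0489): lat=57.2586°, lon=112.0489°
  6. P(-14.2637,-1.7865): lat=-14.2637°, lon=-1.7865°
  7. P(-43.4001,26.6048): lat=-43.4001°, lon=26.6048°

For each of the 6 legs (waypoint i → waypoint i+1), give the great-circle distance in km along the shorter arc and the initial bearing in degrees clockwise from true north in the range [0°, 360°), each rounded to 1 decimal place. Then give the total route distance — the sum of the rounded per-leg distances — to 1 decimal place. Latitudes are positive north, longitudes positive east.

Leg 1: φ1=1.0407381, φ2=-1.1786540, Δφ=-2.2193921, Δλ=0.4321208 rad; a=sin²(Δφ/2)+cosφ1·cosφ2·sin²(Δλ/2)=0.8109143165; c=2·atan2(√a, √(1-a))=2.241871833; dist=6371·c=14282.965 ≈ 14283.0 km; running total=14283.0 km
Leg 1 bearing: y=sinΔλ·cosφ2=0.16005147, x=cosφ1·sinφ2-sinφ1·cosφ2·cosΔλ=-0.76662421; θ=atan2(y, x)=168.2075° ≈ 168.2°
Leg 2: φ1=-1.1786540, φ2=0.9120323, Δφ=2.0906863, Δλ=0.1722483 rad; a=sin²(Δφ/2)+cosφ1·cosφ2·sin²(Δλ/2)=0.7501232561; c=2·atan2(√a, √(1-a))=2.094679773; dist=6371·c=13345.205 ≈ 13345.2 km; running total=27628.2 km
Leg 2 bearing: y=sinΔλ·cosφ2=0.10491945, x=cosφ1·sinφ2-sinφ1·cosφ2·cosΔλ=0.85950296; θ=atan2(y, x)=6.9597° ≈ 7.0°
Leg 3: φ1=0.9120323, φ2=-0.8222752, Δφ=-1.7343075, Δλ=0.6915605 rad; a=sin²(Δφ/2)+cosφ1·cosφ2·sin²(Δλ/2)=0.6292478168; c=2·atan2(√a, √(1-a))=1.832260909; dist=6371·c=11673.334 ≈ 11673.3 km; running total=39301.5 km
Leg 3 bearing: y=sinΔλ·cosφ2=0.43401771, x=cosφ1·sinφ2-sinφ1·cosφ2·cosΔλ=-0.86302296; θ=atan2(y, x)=153.3020° ≈ 153.3°
Leg 4: φ1=-0.8222752, φ2=0.9993511, Δφ=1.8216263, Δλ=2.8732273 rad; a=sin²(Δφ/2)+cosφ1·cosφ2·sin²(Δλ/2)=0.9855939453; c=2·atan2(√a, √(1-a))=2.900962071; dist=6371·c=18482.029 ≈ 18482.0 km; running total=57783.5 km
Leg 4 bearing: y=sinΔλ·cosφ2=0.14340895, x=cosφ1·sinφ2-sinφ1·cosφ2·cosΔλ=0.19033643; θ=atan2(y, x)=36.9962° ≈ 37.0°
Leg 5: φ1=0.9993511, φ2=-0.2489485, Δφ=-1.2482996, Δλ=-1.9868025 rad; a=sin²(Δφ/2)+cosφ1·cosφ2·sin²(Δλ/2)=0.7095320280; c=2·atan2(√a, √(1-a))=2.003210577; dist=6371·c=12762.455 ≈ 12762.5 km; running total=70546.0 km
Leg 5 bearing: y=sinΔλ·cosφ2=-0.88651150, x=cosφ1·sinφ2-sinφ1·cosφ2·cosΔλ=0.19617002; θ=atan2(y, x)=-77.5225° <0 so +360° → 282.4775° ≈ 282.5°
Leg 6: φ1=-0.2489485, φ2=-0.7574746, Δφ=-0.5085261, Δλ=0.4955217 rad; a=sin²(Δφ/2)+cosφ1·cosφ2·sin²(Δλ/2)=0.1056172507; c=2·atan2(√a, √(1-a))=0.661998243; dist=6371·c=4217.591 ≈ 4217.6 km; running total=74763.6 km
Leg 6 bearing: y=sinΔλ·cosφ2=0.34547888, x=cosφ1·sinφ2-sinφ1·cosφ2·cosΔλ=-0.50842239; θ=atan2(y, x)=145.8034° ≈ 145.8°

Leg 1: dist=14283.0 km, bearing=168.2°
Leg 2: dist=13345.2 km, bearing=7.0°
Leg 3: dist=11673.3 km, bearing=153.3°
Leg 4: dist=18482.0 km, bearing=37.0°
Leg 5: dist=12762.5 km, bearing=282.5°
Leg 6: dist=4217.6 km, bearing=145.8°
Total: 74763.6 km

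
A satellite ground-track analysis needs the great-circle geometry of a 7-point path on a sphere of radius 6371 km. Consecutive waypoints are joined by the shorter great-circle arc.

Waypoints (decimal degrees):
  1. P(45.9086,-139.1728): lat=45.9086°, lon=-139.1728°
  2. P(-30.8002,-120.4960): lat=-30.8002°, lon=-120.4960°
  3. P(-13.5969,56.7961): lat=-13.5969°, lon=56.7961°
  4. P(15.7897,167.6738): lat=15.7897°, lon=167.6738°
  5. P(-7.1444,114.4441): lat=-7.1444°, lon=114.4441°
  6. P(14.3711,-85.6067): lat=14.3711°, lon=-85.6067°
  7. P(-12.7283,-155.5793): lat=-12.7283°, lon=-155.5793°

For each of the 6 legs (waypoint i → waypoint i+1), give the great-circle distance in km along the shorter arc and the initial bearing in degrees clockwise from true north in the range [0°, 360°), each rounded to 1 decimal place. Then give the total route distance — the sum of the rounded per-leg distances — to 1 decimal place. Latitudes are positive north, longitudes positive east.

Leg 1: dist=8734.9 km, bearing=163.7°
Leg 2: dist=15069.9 km, bearing=176.2°
Leg 3: dist=12610.5 km, bearing=78.4°
Leg 4: dist=6390.6 km, bearing=250.5°
Leg 5: dist=17683.9 km, bearing=68.2°
Leg 6: dist=8272.9 km, bearing=252.1°
Total: 68762.7 km

Leg 1: φ1=0.8012562, φ2=-0.5375649, Δφ=-1.3388211, Δλ=0.3259717 rad; a=sin²(Δφ/2)+cosφ1·cosφ2·sin²(Δλ/2)=0.4007864423; c=2·atan2(√a, √(1-a))=1.371043462; dist=6371·c=8734.918 ≈ 8734.9 km; running total=8734.9 km
Leg 1 bearing: y=sinΔλ·cosφ2=0.27506366, x=cosφ1·sinφ2-sinφ1·cosφ2·cosΔλ=-0.94072667; θ=atan2(y, x)=163.7014° ≈ 163.7°
Leg 2: φ1=-0.5375649, φ2=-0.2373107, Δφ=0.3002542, Δλ=3.0943309 rad; a=sin²(Δφ/2)+cosφ1·cosφ2·sin²(Δλ/2)=0.8567879174; c=2·atan2(√a, √(1-a))=2.365385480; dist=6371·c=15069.871 ≈ 15069.9 km; running total=23804.8 km
Leg 2 bearing: y=sinΔλ·cosφ2=0.04592010, x=cosφ1·sinφ2-sinφ1·cosφ2·cosΔλ=-0.69907144; θ=atan2(y, x)=176.2418° ≈ 176.2°
Leg 3: φ1=-0.2373107, φ2=0.2755823, Δφ=0.5128929, Δλ=1.9351809 rad; a=sin²(Δφ/2)+cosφ1·cosφ2·sin²(Δλ/2)=0.6986429319; c=2·atan2(√a, √(1-a))=1.979353715; dist=6371·c=12610.463 ≈ 12610.5 km; running total=36415.3 km
Leg 3 bearing: y=sinΔλ·cosφ2=0.89908761, x=cosφ1·sinφ2-sinφ1·cosφ2·cosΔλ=0.18386250; θ=atan2(y, x)=78.4424° ≈ 78.4°
Leg 4: φ1=0.2755823, φ2=-0.1246933, Δφ=-0.4002756, Δλ=-0.9290335 rad; a=sin²(Δφ/2)+cosφ1·cosφ2·sin²(Δλ/2)=0.2311466471; c=2·atan2(√a, √(1-a))=1.003081555; dist=6371·c=6390.633 ≈ 6390.6 km; running total=42805.9 km
Leg 4 bearing: y=sinΔλ·cosφ2=-0.79482237, x=cosφ1·sinφ2-sinφ1·cosφ2·cosΔλ=-0.28129859; θ=atan2(y, x)=-109.4896° <0 so +360° → 250.5104° ≈ 250.5°
Leg 5: φ1=-0.1246933, φ2=0.2508230, Δφ=0.3755163, Δλ=-3.4915451 rad; a=sin²(Δφ/2)+cosφ1·cosφ2·sin²(Δλ/2)=0.9668988361; c=2·atan2(√a, √(1-a))=2.775680198; dist=6371·c=17683.859 ≈ 17683.9 km; running total=60489.8 km
Leg 5 bearing: y=sinΔλ·cosφ2=0.33212477, x=cosφ1·sinφ2-sinφ1·cosφ2·cosΔλ=0.13309788; θ=atan2(y, x)=68.1617° ≈ 68.2°
Leg 6: φ1=0.2508230, φ2=-0.2221507, Δφ=-0.4729738, Δλ=-1.2212523 rad; a=sin²(Δφ/2)+cosφ1·cosφ2·sin²(Δλ/2)=0.3655425820; c=2·atan2(√a, √(1-a))=1.298530139; dist=6371·c=8272.936 ≈ 8272.9 km; running total=68762.7 km
Leg 6 bearing: y=sinΔλ·cosφ2=-0.91644081, x=cosφ1·sinφ2-sinφ1·cosφ2·cosΔλ=-0.29634616; θ=atan2(y, x)=-107.9195° <0 so +360° → 252.0805° ≈ 252.1°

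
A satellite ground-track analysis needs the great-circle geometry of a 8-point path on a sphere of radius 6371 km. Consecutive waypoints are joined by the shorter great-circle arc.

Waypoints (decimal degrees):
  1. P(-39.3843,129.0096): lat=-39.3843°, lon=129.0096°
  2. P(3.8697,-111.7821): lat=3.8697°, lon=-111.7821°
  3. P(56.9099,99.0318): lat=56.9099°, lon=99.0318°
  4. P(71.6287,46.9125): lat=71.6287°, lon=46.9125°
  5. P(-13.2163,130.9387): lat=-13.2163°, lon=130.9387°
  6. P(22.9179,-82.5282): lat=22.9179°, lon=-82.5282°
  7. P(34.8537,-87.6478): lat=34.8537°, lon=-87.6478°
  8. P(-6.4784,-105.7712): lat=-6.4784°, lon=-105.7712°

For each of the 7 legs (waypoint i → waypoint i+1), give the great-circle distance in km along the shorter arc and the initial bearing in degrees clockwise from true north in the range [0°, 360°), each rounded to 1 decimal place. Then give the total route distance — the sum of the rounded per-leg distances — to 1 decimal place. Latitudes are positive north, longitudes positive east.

Leg 1: φ1=-0.6873857, φ2=0.0675390, Δφ=0.7549247, Δλ=-4.2026080 rad; a=sin²(Δφ/2)+cosφ1·cosφ2·sin²(Δλ/2)=0.7095651992; c=2·atan2(√a, √(1-a))=2.003283646; dist=6371·c=12762.920 ≈ 12762.9 km; running total=12762.9 km
Leg 1 bearing: y=sinΔλ·cosφ2=0.87086139, x=cosφ1·sinφ2-sinφ1·cosφ2·cosΔλ=-0.25676867; θ=atan2(y, x)=106.4279° ≈ 106.4°
Leg 2: φ1=0.0675390, φ2=0.9932651, Δφ=0.9257261, Δλ=3.6793967 rad; a=sin²(Δφ/2)+cosφ1·cosφ2·sin²(Δλ/2)=0.7056382230; c=2·atan2(√a, √(1-a))=1.994650311; dist=6371·c=12707.917 ≈ 12707.9 km; running total=25470.8 km
Leg 2 bearing: y=sinΔλ·cosφ2=-0.27966725, x=cosφ1·sinφ2-sinφ1·cosφ2·cosΔλ=0.86754707; θ=atan2(y, x)=-17.8675° <0 so +360° → 342.1325° ≈ 342.1°
Leg 3: φ1=0.9932651, φ2=1.2501567, Δφ=0.2568915, Δλ=-0.9096534 rad; a=sin²(Δφ/2)+cosφ1·cosφ2·sin²(Δλ/2)=0.0496158861; c=2·atan2(√a, √(1-a))=0.449261157; dist=6371·c=2862.243 ≈ 2862.2 km; running total=28333.0 km
Leg 3 bearing: y=sinΔλ·cosφ2=-0.24876375, x=cosφ1·sinφ2-sinφ1·cosφ2·cosΔλ=0.35599606; θ=atan2(y, x)=-34.9452° <0 so +360° → 325.0548° ≈ 325.1°
Leg 4: φ1=1.2501567, φ2=-0.2306679, Δφ=-1.4808246, Δλ=1.4665338 rad; a=sin²(Δφ/2)+cosφ1·cosφ2·sin²(Δλ/2)=0.5925215396; c=2·atan2(√a, √(1-a))=1.756912025; dist=6371·c=11193.287 ≈ 11193.3 km; running total=39526.3 km
Leg 4 bearing: y=sinΔλ·cosφ2=0.96822732, x=cosφ1·sinφ2-sinφ1·cosφ2·cosΔλ=-0.16821092; θ=atan2(y, x)=99.8557° ≈ 99.9°
Leg 5: φ1=-0.2306679, φ2=0.3999928, Δφ=0.6306608, Δλ=-3.7257002 rad; a=sin²(Δφ/2)+cosφ1·cosφ2·sin²(Δλ/2)=0.9185176060; c=2·atan2(√a, √(1-a))=2.562638264; dist=6371·c=16326.568 ≈ 16326.6 km; running total=55852.9 km
Leg 5 bearing: y=sinΔλ·cosφ2=0.50792538, x=cosφ1·sinφ2-sinφ1·cosφ2·cosΔλ=0.20343025; θ=atan2(y, x)=68.1733° ≈ 68.2°
Leg 6: φ1=0.3999928, φ2=0.6083118, Δφ=0.2083190, Δλ=-0.0893539 rad; a=sin²(Δφ/2)+cosφ1·cosφ2·sin²(Δλ/2)=0.0123176945; c=2·atan2(√a, √(1-a))=0.222428457; dist=6371·c=1417.092 ≈ 1417.1 km; running total=57270.0 km
Leg 6 bearing: y=sinΔλ·cosφ2=-0.07322750, x=cosφ1·sinφ2-sinφ1·cosφ2·cosΔλ=0.20809038; θ=atan2(y, x)=-19.3871° <0 so +360° → 340.6129° ≈ 340.6°
Leg 7: φ1=0.6083118, φ2=-0.1130694, Δφ=-0.7213812, Δλ=-0.3163130 rad; a=sin²(Δφ/2)+cosφ1·cosφ2·sin²(Δλ/2)=0.1447787262; c=2·atan2(√a, √(1-a))=0.780669480; dist=6371·c=4973.645 ≈ 4973.6 km; running total=62243.6 km
Leg 7 bearing: y=sinΔλ·cosφ2=-0.30907829, x=cosφ1·sinφ2-sinφ1·cosφ2·cosΔλ=-0.63225153; θ=atan2(y, x)=-153.9481° <0 so +360° → 206.0519° ≈ 206.1°

Leg 1: dist=12762.9 km, bearing=106.4°
Leg 2: dist=12707.9 km, bearing=342.1°
Leg 3: dist=2862.2 km, bearing=325.1°
Leg 4: dist=11193.3 km, bearing=99.9°
Leg 5: dist=16326.6 km, bearing=68.2°
Leg 6: dist=1417.1 km, bearing=340.6°
Leg 7: dist=4973.6 km, bearing=206.1°
Total: 62243.6 km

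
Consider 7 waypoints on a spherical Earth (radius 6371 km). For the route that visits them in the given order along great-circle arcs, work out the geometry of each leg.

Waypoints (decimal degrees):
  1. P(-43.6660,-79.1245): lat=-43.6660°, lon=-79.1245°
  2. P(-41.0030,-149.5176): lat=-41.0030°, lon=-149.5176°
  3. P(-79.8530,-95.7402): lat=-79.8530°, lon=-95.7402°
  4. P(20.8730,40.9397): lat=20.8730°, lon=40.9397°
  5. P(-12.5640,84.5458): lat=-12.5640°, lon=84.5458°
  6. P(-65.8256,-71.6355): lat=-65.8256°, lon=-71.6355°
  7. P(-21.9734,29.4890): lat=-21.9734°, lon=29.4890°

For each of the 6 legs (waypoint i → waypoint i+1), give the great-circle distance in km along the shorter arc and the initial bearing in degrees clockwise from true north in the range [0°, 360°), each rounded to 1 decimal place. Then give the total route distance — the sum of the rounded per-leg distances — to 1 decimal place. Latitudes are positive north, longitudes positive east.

Leg 1: dist=5614.4 km, bearing=247.1°
Leg 2: dist=4846.0 km, bearing=168.1°
Leg 3: dist=13128.3 km, bearing=133.4°
Leg 4: dist=6043.1 km, bearing=124.1°
Leg 5: dist=11077.9 km, bearing=189.7°
Leg 6: dist=8278.4 km, bearing=109.2°
Total: 48988.1 km

Leg 1: φ1=-0.7621155, φ2=-0.7156374, Δφ=0.0464781, Δλ=-1.2285914 rad; a=sin²(Δφ/2)+cosφ1·cosφ2·sin²(Δλ/2)=0.1819023687; c=2·atan2(√a, √(1-a))=0.881239580; dist=6371·c=5614.377 ≈ 5614.4 km; running total=5614.4 km
Leg 1 bearing: y=sinΔλ·cosφ2=-0.71091693, x=cosφ1·sinφ2-sinφ1·cosφ2·cosΔλ=-0.29975441; θ=atan2(y, x)=-112.8625° <0 so +360° → 247.1375° ≈ 247.1°
Leg 2: φ1=-0.7156374, φ2=-1.3936978, Δφ=-0.6780604, Δλ=0.9385927 rad; a=sin²(Δφ/2)+cosφ1·cosφ2·sin²(Δλ/2)=0.1377987953; c=2·atan2(√a, √(1-a))=0.760629183; dist=6371·c=4845.969 ≈ 4846.0 km; running total=10460.4 km
Leg 2 bearing: y=sinΔλ·cosφ2=0.14212458, x=cosφ1·sinφ2-sinφ1·cosφ2·cosΔλ=-0.67456783; θ=atan2(y, x)=168.1024° ≈ 168.1°
Leg 3: φ1=-1.3936978, φ2=0.3643026, Δφ=1.7580003, Δλ=2.3855143 rad; a=sin²(Δφ/2)+cosφ1·cosφ2·sin²(Δλ/2)=0.7352428326; c=2·atan2(√a, √(1-a))=2.060637411; dist=6371·c=13128.321 ≈ 13128.3 km; running total=23588.7 km
Leg 3 bearing: y=sinΔλ·cosφ2=0.64104831, x=cosφ1·sinφ2-sinφ1·cosφ2·cosΔλ=-0.60638297; θ=atan2(y, x)=133.4082° ≈ 133.4°
Leg 4: φ1=0.3643026, φ2=-0.2192832, Δφ=-0.5835857, Δλ=0.7610700 rad; a=sin²(Δφ/2)+cosφ1·cosφ2·sin²(Δλ/2)=0.2085646868; c=2·atan2(√a, √(1-a))=0.948539298; dist=6371·c=6043.144 ≈ 6043.1 km; running total=29631.8 km
Leg 4 bearing: y=sinΔλ·cosφ2=0.67318091, x=cosφ1·sinφ2-sinφ1·cosφ2·cosΔλ=-0.45507065; θ=atan2(y, x)=124.0587° ≈ 124.1°
Leg 5: φ1=-0.2192832, φ2=-1.1488735, Δφ=-0.9295903, Δλ=-2.7258779 rad; a=sin²(Δφ/2)+cosφ1·cosφ2·sin²(Δλ/2)=0.5836058352; c=2·atan2(√a, √(1-a))=1.738797167; dist=6371·c=11077.877 ≈ 11077.9 km; running total=40709.7 km
Leg 5 bearing: y=sinΔλ·cosφ2=-0.16538032, x=cosφ1·sinφ2-sinφ1·cosφ2·cosΔλ=-0.97195144; θ=atan2(y, x)=-170.3434° <0 so +360° → 189.6566° ≈ 189.7°
Leg 6: φ1=-1.1488735, φ2=-0.3835082, Δφ=0.7653653, Δλ=1.7649555 rad; a=sin²(Δφ/2)+cosφ1·cosφ2·sin²(Δλ/2)=0.3659554229; c=2·atan2(√a, √(1-a))=1.299387296; dist=6371·c=8278.396 ≈ 8278.4 km; running total=48988.1 km
Leg 6 bearing: y=sinΔλ·cosφ2=0.90993285, x=cosφ1·sinφ2-sinφ1·cosφ2·cosΔλ=-0.31646550; θ=atan2(y, x)=109.1772° ≈ 109.2°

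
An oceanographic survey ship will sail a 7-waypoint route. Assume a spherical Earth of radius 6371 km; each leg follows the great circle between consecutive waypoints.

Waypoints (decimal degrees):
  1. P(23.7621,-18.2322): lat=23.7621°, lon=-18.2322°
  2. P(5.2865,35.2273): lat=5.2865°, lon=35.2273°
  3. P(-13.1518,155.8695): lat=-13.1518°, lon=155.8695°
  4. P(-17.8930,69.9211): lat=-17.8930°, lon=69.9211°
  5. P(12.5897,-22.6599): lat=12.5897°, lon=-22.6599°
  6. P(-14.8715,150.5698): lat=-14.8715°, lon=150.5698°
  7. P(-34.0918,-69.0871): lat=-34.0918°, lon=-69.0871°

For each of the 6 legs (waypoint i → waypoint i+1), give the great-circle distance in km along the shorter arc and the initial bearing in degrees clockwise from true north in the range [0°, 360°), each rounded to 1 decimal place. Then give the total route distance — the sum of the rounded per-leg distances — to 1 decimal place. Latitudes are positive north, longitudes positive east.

Leg 1: φ1=0.4147269, φ2=0.0922668, Δφ=-0.3224601, Δλ=0.9330443 rad; a=sin²(Δφ/2)+cosφ1·cosφ2·sin²(Δλ/2)=0.2101375733; c=2·atan2(√a, √(1-a))=0.952405358; dist=6371·c=6067.775 ≈ 6067.8 km; running total=6067.8 km
Leg 1 bearing: y=sinΔλ·cosφ2=0.80001874, x=cosφ1·sinφ2-sinφ1·cosφ2·cosΔλ=-0.15456104; θ=atan2(y, x)=100.9346° ≈ 100.9°
Leg 2: φ1=0.0922668, φ2=-0.2295422, Δφ=-0.3218090, Δλ=2.1056036 rad; a=sin²(Δφ/2)+cosφ1·cosφ2·sin²(Δλ/2)=0.7575797902; c=2·atan2(√a, √(1-a))=2.111990153; dist=6371·c=13455.489 ≈ 13455.5 km; running total=19523.3 km
Leg 2 bearing: y=sinΔλ·cosφ2=0.83780001, x=cosφ1·sinφ2-sinφ1·cosφ2·cosΔλ=-0.18083624; θ=atan2(y, x)=102.1802° ≈ 102.2°
Leg 3: φ1=-0.2295422, φ2=-0.3122918, Δφ=-0.0827496, Δλ=-1.5000826 rad; a=sin²(Δφ/2)+cosφ1·cosφ2·sin²(Δλ/2)=0.4323096236; c=2·atan2(√a, √(1-a))=1.434998584; dist=6371·c=9142.376 ≈ 9142.4 km; running total=28665.7 km
Leg 3 bearing: y=sinΔλ·cosφ2=-0.94925365, x=cosφ1·sinφ2-sinφ1·cosφ2·cosΔλ=-0.28388300; θ=atan2(y, x)=-106.6498° <0 so +360° → 253.3502° ≈ 253.4°
Leg 4: φ1=-0.3122918, φ2=0.2197317, Δφ=0.5320235, Δλ=-1.6158433 rad; a=sin²(Δφ/2)+cosφ1·cosφ2·sin²(Δλ/2)=0.5543958741; c=2·atan2(√a, √(1-a))=1.679803829; dist=6371·c=10702.030 ≈ 10702.0 km; running total=39367.7 km
Leg 4 bearing: y=sinΔλ·cosφ2=-0.97496591, x=cosφ1·sinφ2-sinφ1·cosφ2·cosΔλ=0.19392222; θ=atan2(y, x)=-78.7506° <0 so +360° → 281.2494° ≈ 281.2°
Leg 5: φ1=0.2197317, φ2=-0.2595566, Δφ=-0.4792884, Δλ=3.0234286 rad; a=sin²(Δφ/2)+cosφ1·cosφ2·sin²(Δλ/2)=0.9963147347; c=2·atan2(√a, √(1-a))=3.020105184; dist=6371·c=19241.090 ≈ 19241.1 km; running total=58608.8 km
Leg 5 bearing: y=sinΔλ·cosφ2=0.11394040, x=cosφ1·sinφ2-sinφ1·cosφ2·cosΔλ=-0.04128343; θ=atan2(y, x)=109.9167° ≈ 109.9°
Leg 6: φ1=-0.2595566, φ2=-0.5950142, Δφ=-0.3354575, Δλ=-3.8337361 rad; a=sin²(Δφ/2)+cosφ1·cosφ2·sin²(Δλ/2)=0.7361769481; c=2·atan2(√a, √(1-a))=2.062755806; dist=6371·c=13141.817 ≈ 13141.8 km; running total=71750.6 km
Leg 6 bearing: y=sinΔλ·cosφ2=0.52851009, x=cosφ1·sinφ2-sinφ1·cosφ2·cosΔλ=-0.70537854; θ=atan2(y, x)=143.1573° ≈ 143.2°

Leg 1: dist=6067.8 km, bearing=100.9°
Leg 2: dist=13455.5 km, bearing=102.2°
Leg 3: dist=9142.4 km, bearing=253.4°
Leg 4: dist=10702.0 km, bearing=281.2°
Leg 5: dist=19241.1 km, bearing=109.9°
Leg 6: dist=13141.8 km, bearing=143.2°
Total: 71750.6 km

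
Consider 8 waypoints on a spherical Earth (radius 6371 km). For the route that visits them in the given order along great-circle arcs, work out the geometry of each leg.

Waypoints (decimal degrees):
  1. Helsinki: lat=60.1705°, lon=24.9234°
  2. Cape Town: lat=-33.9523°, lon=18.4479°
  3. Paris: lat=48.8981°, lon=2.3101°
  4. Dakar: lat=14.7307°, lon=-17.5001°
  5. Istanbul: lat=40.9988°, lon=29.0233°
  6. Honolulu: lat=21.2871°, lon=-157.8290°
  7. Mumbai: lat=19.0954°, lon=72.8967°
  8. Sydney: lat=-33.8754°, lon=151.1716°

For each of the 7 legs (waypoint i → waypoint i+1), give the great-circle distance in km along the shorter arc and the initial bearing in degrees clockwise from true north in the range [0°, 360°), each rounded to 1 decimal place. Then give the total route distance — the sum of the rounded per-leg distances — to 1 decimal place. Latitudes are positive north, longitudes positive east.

Leg 1: φ1=1.0501733, φ2=-0.5925794, Δφ=-1.6427528, Δλ=-0.1130188 rad; a=sin²(Δφ/2)+cosφ1·cosφ2·sin²(Δλ/2)=0.5372633742; c=2·atan2(√a, √(1-a))=1.645392238; dist=6371·c=10482.794 ≈ 10482.8 km; running total=10482.8 km
Leg 1 bearing: y=sinΔλ·cosφ2=-0.09354996, x=cosφ1·sinφ2-sinφ1·cosφ2·cosΔλ=-0.99282132; θ=atan2(y, x)=-174.6171° <0 so +360° → 185.3829° ≈ 185.4°
Leg 2: φ1=-0.5925794, φ2=0.8534328, Δφ=1.4460123, Δλ=-0.2816577 rad; a=sin²(Δφ/2)+cosφ1·cosφ2·sin²(Δλ/2)=0.4485135678; c=2·atan2(√a, √(1-a))=1.467640611; dist=6371·c=9350.338 ≈ 9350.3 km; running total=19833.1 km
Leg 2 bearing: y=sinΔλ·cosφ2=-0.18272338, x=cosφ1·sinφ2-sinφ1·cosφ2·cosΔλ=0.97775700; θ=atan2(y, x)=-10.5853° <0 so +360° → 349.4147° ≈ 349.4°
Leg 3: φ1=0.8534328, φ2=0.2570992, Δφ=-0.5963336, Δλ=-0.3457532 rad; a=sin²(Δφ/2)+cosφ1·cosφ2·sin²(Δλ/2)=0.1051128324; c=2·atan2(√a, √(1-a))=0.660355310; dist=6371·c=4207.124 ≈ 4207.1 km; running total=24040.2 km
Leg 3 bearing: y=sinΔλ·cosφ2=-0.32776615, x=cosφ1·sinφ2-sinφ1·cosφ2·cosΔλ=-0.51848418; θ=atan2(y, x)=-147.7005° <0 so +360° → 212.2995° ≈ 212.3°
Leg 4: φ1=0.2570992, φ2=0.7155640, Δφ=0.4584648, Δλ=0.8119865 rad; a=sin²(Δφ/2)+cosφ1·cosφ2·sin²(Δλ/2)=0.1654792679; c=2·atan2(√a, √(1-a))=0.837877987; dist=6371·c=5338.121 ≈ 5338.1 km; running total=29378.3 km
Leg 4 bearing: y=sinΔλ·cosφ2=0.54766908, x=cosφ1·sinφ2-sinφ1·cosφ2·cosΔλ=0.50243616; θ=atan2(y, x)=47.4665° ≈ 47.5°
Leg 5: φ1=0.7155640, φ2=0.3715300, Δφ=-0.3440341, Δλ=-3.2611878 rad; a=sin²(Δφ/2)+cosφ1·cosφ2·sin²(Δλ/2)=0.7300183760; c=2·atan2(√a, √(1-a))=2.048832917; dist=6371·c=13053.115 ≈ 13053.1 km; running total=42431.4 km
Leg 5 bearing: y=sinΔλ·cosφ2=0.11117012, x=cosφ1·sinφ2-sinφ1·cosφ2·cosΔλ=0.88091282; θ=atan2(y, x)=7.1926° ≈ 7.2°
Leg 6: φ1=0.3715300, φ2=0.3332776, Δφ=-0.0382524, Δλ=4.0269231 rad; a=sin²(Δφ/2)+cosφ1·cosφ2·sin²(Δλ/2)=0.7193107715; c=2·atan2(√a, √(1-a))=2.024860543; dist=6371·c=12900.387 ≈ 12900.4 km; running total=55331.8 km
Leg 6 bearing: y=sinΔλ·cosφ2=-0.73152819, x=cosφ1·sinφ2-sinφ1·cosφ2·cosΔλ=0.52199392; θ=atan2(y, x)=-54.4896° <0 so +360° → 305.5104° ≈ 305.5°
Leg 7: φ1=0.3332776, φ2=-0.5912373, Δφ=-0.9245149, Δλ=1.3661547 rad; a=sin²(Δφ/2)+cosφ1·cosφ2·sin²(Δλ/2)=0.5114542291; c=2·atan2(√a, √(1-a))=1.593706789; dist=6371·c=10153.506 ≈ 10153.5 km; running total=65485.3 km
Leg 7 bearing: y=sinΔλ·cosφ2=0.81292755, x=cosφ1·sinφ2-sinφ1·cosφ2·cosΔλ=-0.58191409; θ=atan2(y, x)=125.5960° ≈ 125.6°

Leg 1: dist=10482.8 km, bearing=185.4°
Leg 2: dist=9350.3 km, bearing=349.4°
Leg 3: dist=4207.1 km, bearing=212.3°
Leg 4: dist=5338.1 km, bearing=47.5°
Leg 5: dist=13053.1 km, bearing=7.2°
Leg 6: dist=12900.4 km, bearing=305.5°
Leg 7: dist=10153.5 km, bearing=125.6°
Total: 65485.3 km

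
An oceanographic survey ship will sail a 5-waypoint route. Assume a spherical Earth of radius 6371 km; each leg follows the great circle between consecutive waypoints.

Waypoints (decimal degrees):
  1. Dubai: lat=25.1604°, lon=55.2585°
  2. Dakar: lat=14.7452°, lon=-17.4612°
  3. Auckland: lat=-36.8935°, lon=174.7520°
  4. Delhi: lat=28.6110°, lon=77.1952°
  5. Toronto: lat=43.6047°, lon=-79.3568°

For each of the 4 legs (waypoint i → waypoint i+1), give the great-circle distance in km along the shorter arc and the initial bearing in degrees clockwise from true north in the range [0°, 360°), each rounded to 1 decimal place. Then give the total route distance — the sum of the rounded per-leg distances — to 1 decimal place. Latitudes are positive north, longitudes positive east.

Leg 1: dist=7605.1 km, bearing=276.7°
Leg 2: dist=17271.6 km, bearing=203.9°
Leg 3: dist=12489.6 km, bearing=289.8°
Leg 4: dist=11636.7 km, bearing=342.7°
Total: 49003.0 km

Leg 1: φ1=0.4391318, φ2=0.2573523, Δφ=-0.1817795, Δλ=-1.2691982 rad; a=sin²(Δφ/2)+cosφ1·cosφ2·sin²(Δλ/2)=0.3158903598; c=2·atan2(√a, √(1-a))=1.193703324; dist=6371·c=7605.084 ≈ 7605.1 km; running total=7605.1 km
Leg 1 bearing: y=sinΔλ·cosφ2=-0.92341674, x=cosφ1·sinφ2-sinφ1·cosφ2·cosΔλ=0.10824087; θ=atan2(y, x)=-83.3144° <0 so +360° → 276.6856° ≈ 276.7°
Leg 2: φ1=0.2573523, φ2=-0.6439130, Δφ=-0.9012653, Δλ=3.3547532 rad; a=sin²(Δφ/2)+cosφ1·cosφ2·sin²(Δλ/2)=0.9543532963; c=2·atan2(√a, √(1-a))=2.710971402; dist=6371·c=17271.599 ≈ 17271.6 km; running total=24876.7 km
Leg 2 bearing: y=sinΔλ·cosφ2=-0.16918768, x=cosφ1·sinφ2-sinφ1·cosφ2·cosΔλ=-0.38161218; θ=atan2(y, x)=-156.0899° <0 so +360° → 203.9101° ≈ 203.9°
Leg 3: φ1=-0.6439130, φ2=0.4993562, Δφ=1.1432692, Δλ=-1.7026874 rad; a=sin²(Δφ/2)+cosφ1·cosφ2·sin²(Δλ/2)=0.6899029716; c=2·atan2(√a, √(1-a))=1.960382838; dist=6371·c=12489.599 ≈ 12489.6 km; running total=37366.3 km
Leg 3 bearing: y=sinΔλ·cosφ2=-0.87026655, x=cosφ1·sinφ2-sinφ1·cosφ2·cosΔλ=0.31366156; θ=atan2(y, x)=-70.1798° <0 so +360° → 289.8202° ≈ 289.8°
Leg 4: φ1=0.4993562, φ2=0.7610456, Δφ=0.2616894, Δλ=-2.7323479 rad; a=sin²(Δφ/2)+cosφ1·cosφ2·sin²(Δλ/2)=0.6264698832; c=2·atan2(√a, √(1-a))=1.826513955; dist=6371·c=11636.720 ≈ 11636.7 km; running total=49003.0 km
Leg 4 bearing: y=sinΔλ·cosφ2=-0.28813750, x=cosφ1·sinφ2-sinφ1·cosφ2·cosΔλ=0.92357905; θ=atan2(y, x)=-17.3268° <0 so +360° → 342.6732° ≈ 342.7°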